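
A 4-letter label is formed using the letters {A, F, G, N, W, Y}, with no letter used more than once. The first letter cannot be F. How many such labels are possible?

The first letter has 6−1 = 5 choices (anything except F).
The remaining 3 letters are filled from the other 5 symbols without repetition: 5 × 4 × 3 = 60.
Total: 5 × 60 = 300.

300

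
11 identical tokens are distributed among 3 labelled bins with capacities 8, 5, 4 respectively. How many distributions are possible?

24

Without the upper bounds there are C(13,2) = 78 ways to split 11 among 3 bins.
Subtract solutions that violate a single cap (substitute x_i' = x_i − (cap_i+1)): x_1 ≥ 9 gives C(4,2) = 6; x_2 ≥ 6 gives C(7,2) = 21; x_3 ≥ 5 gives C(8,2) = 28. Together 55.
Add back pairs where two caps are both exceeded: 0 + 0 + 1 = 1.
By inclusion–exclusion the count is 78 − 55 + 1 = 24.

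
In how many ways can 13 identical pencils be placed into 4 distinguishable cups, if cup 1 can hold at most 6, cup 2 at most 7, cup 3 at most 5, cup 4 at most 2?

Without the upper bounds there are C(16,3) = 560 ways to split 13 among 4 cups.
Subtract solutions that violate a single cap (substitute x_i' = x_i − (cap_i+1)): x_1 ≥ 7 gives C(9,3) = 84; x_2 ≥ 8 gives C(8,3) = 56; x_3 ≥ 6 gives C(10,3) = 120; x_4 ≥ 3 gives C(13,3) = 286. Together 546.
Add back pairs where two caps are both exceeded: 0 + 1 + 20 + 0 + 10 + 35 = 66.
By inclusion–exclusion the count is 560 − 546 + 66 = 80.

80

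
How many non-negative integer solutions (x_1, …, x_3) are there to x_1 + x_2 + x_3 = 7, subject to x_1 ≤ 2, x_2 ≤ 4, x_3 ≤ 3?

6

By stars and bars, unrestricted non-negative solutions to x_1+…+x_3 = 7 number C(7+2,2) = 36.
Subtract solutions that violate a single cap (substitute x_i' = x_i − (cap_i+1)): x_1 ≥ 3 gives C(6,2) = 15; x_2 ≥ 5 gives C(4,2) = 6; x_3 ≥ 4 gives C(5,2) = 10. Together 31.
Add back pairs where two caps are both exceeded: 0 + 1 + 0 = 1.
By inclusion–exclusion the count is 36 − 31 + 1 = 6.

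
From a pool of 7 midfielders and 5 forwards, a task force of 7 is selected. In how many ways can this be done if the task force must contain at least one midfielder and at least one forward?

791

With no constraint there are C(12,7) = 792 possible selections.
Subtract selections that omit an entire group: no midfielders → C(5,7) = 0; no forwards → C(7,7) = 1.
Both groups omitted at once is impossible, so 792 − 1 = 791.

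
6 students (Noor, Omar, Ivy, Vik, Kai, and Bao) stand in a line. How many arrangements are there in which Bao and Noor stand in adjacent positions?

240

Glue Bao and Noor into one block (2 internal orders), leaving 5 units to arrange in a row.
So the count is 2·(5)! = 240.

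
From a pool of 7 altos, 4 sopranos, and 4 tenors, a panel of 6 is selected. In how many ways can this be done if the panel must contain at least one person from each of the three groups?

Total 6-person selections from all 15: C(15,6) = 5005.
Subtract selections that omit an entire group: no altos → C(8,6) = 28; no sopranos → C(11,6) = 462; no tenors → C(11,6) = 462.
Add back selections omitting two groups (i.e. drawn from a single group): C(7,6) + C(4,6) + C(4,6) = 7.
By inclusion–exclusion: 5005 − 952 + 7 = 4060.

4060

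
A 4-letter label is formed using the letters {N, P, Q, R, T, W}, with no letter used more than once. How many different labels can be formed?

With no repetition, fill the 4 letters in order: 6 choices, then 5, down to 3.
6 × 5 × 4 × 3 = 360.

360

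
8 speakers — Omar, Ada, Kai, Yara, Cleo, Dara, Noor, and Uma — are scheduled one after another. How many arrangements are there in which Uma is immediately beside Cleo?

10080

Glue Uma and Cleo into one block (2 internal orders), leaving 7 units to arrange in a row.
So the count is 2·(7)! = 10080.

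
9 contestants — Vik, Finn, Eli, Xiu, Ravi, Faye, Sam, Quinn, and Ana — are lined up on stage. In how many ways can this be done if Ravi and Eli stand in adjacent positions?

80640

Treat {Ravi, Eli} as a single unit. There are 8 units to order, and the pair itself can be ordered 2 ways.
So the count is 2·(8)! = 80640.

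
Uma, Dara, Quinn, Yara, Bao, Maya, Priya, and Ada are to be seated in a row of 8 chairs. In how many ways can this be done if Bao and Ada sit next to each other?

10080

Treat {Bao, Ada} as a single unit. There are 7 units to order, and the pair itself can be ordered 2 ways.
That gives 2 × 7! = 2 × 5040 = 10080.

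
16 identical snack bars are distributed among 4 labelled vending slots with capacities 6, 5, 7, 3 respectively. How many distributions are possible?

52

Ignoring the caps, the number of non-negative solutions to x_1+…+x_4 = 16 is C(19,3) = 969.
Subtract solutions that violate a single cap (substitute x_i' = x_i − (cap_i+1)): x_1 ≥ 7 gives C(12,3) = 220; x_2 ≥ 6 gives C(13,3) = 286; x_3 ≥ 8 gives C(11,3) = 165; x_4 ≥ 4 gives C(15,3) = 455. Together 1126.
Add back pairs where two caps are both exceeded: 20 + 4 + 56 + 10 + 84 + 35 = 209.
By inclusion–exclusion the count is 969 − 1126 + 209 = 52.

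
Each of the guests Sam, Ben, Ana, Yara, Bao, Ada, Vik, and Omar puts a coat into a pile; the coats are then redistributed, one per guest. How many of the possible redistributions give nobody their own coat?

This is the derangement count D_8: permutations of 8 items with no fixed point.
By inclusion–exclusion this is Σ_{j=0}^{8} (−1)^j C(8,j)·(8−j)!.
Computing: 40320 − 40320 + 20160 − 6720 + 1680 − 336 + 56 − 8 + 1 = 14833.

14833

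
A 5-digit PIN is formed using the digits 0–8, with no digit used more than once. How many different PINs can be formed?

15120

Choose and order 5 of the 9 symbols: the first digit has 9 options, the next 8, and so on down to 5.
That product is 9 × 8 × 7 × 6 × 5 = 15120.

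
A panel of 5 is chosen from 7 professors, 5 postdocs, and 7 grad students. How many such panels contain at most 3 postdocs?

11557

Split by how many postdocs are chosen (0 through 3).
Sum: C(5,0)·C(14,5) + C(5,1)·C(14,4) + C(5,2)·C(14,3) + C(5,3)·C(14,2) = 2002 + 5005 + 3640 + 910 = 11557.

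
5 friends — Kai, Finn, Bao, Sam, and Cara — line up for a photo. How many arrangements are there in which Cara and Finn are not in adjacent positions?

72

There are 5! = 120 arrangements in all. If Cara and Finn are adjacent, merging them into one block gives 2·(4)! = 48 arrangements.
So 120 − 48 = 72 arrangements keep them apart.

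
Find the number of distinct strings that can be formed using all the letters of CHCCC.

The 5 letters of CHCCC have repeats: C appearing 4 times.
Dividing 5! = 120 by 4! = 24 for the repeated letters gives 5.

5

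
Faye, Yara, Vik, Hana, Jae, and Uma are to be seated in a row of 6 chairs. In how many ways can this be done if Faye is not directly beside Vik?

480

There are 6! = 720 arrangements in all. If Faye and Vik are adjacent, merging them into one block gives 2·(5)! = 240 arrangements.
Complementary counting: 720 − 240 = 480.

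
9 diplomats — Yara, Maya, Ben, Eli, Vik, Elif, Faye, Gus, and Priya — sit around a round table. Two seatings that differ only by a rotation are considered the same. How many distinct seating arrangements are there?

40320

Around a circle, 9 distinct people have 9!/9 = (8)! = 40320 rotationally distinct seatings.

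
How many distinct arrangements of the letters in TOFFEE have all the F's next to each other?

Treat the 2 copies of F as a single block. The multiset to arrange is then {FF, E, E, O, T}, 5 items in all.
That gives (5)!/(2!) = 60 arrangements.

60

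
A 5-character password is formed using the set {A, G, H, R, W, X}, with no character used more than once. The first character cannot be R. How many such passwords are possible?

600

The first character has 6−1 = 5 choices (anything except R).
The remaining 4 characters are filled from the other 5 symbols without repetition: 5 × 4 × 3 × 2 = 120.
Total: 5 × 120 = 600.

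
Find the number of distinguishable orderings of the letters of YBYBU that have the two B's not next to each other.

18

There are 5!/(2!·2!) = 30 arrangements of YBYBU in total.
Arrangements with the B's together: treat BB as one letter, giving (4)!/(2!) = 12.
Hence 30 − 12 = 18.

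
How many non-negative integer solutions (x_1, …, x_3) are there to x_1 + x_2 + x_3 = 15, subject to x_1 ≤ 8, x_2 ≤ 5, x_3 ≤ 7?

Ignoring the caps, the number of non-negative solutions to x_1+…+x_3 = 15 is C(17,2) = 136.
Subtract solutions that violate a single cap (substitute x_i' = x_i − (cap_i+1)): x_1 ≥ 9 gives C(8,2) = 28; x_2 ≥ 6 gives C(11,2) = 55; x_3 ≥ 8 gives C(9,2) = 36. Together 119.
Add back pairs where two caps are both exceeded: 1 + 0 + 3 = 4.
By inclusion–exclusion the count is 136 − 119 + 4 = 21.

21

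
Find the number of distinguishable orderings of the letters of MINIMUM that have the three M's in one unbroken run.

Treat the 3 copies of M as a single block. The multiset to arrange is then {MMM, I, I, N, U}, 5 items in all.
That gives (5)!/(2!) = 60 arrangements.

60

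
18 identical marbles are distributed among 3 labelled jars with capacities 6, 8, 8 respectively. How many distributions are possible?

Without the upper bounds there are C(20,2) = 190 ways to split 18 among 3 jars.
Subtract solutions that violate a single cap (substitute x_i' = x_i − (cap_i+1)): x_1 ≥ 7 gives C(13,2) = 78; x_2 ≥ 9 gives C(11,2) = 55; x_3 ≥ 9 gives C(11,2) = 55. Together 188.
Add back pairs where two caps are both exceeded: 6 + 6 + 1 = 13.
By inclusion–exclusion the count is 190 − 188 + 13 = 15.

15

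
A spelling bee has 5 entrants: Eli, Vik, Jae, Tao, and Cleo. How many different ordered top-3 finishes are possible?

60

This is an ordered selection of 3 from 5: P(5,3).
That gives 5 × 4 × 3 = 60.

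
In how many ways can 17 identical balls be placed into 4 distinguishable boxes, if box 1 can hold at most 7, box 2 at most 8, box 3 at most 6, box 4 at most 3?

99

By stars and bars, unrestricted non-negative solutions to x_1+…+x_4 = 17 number C(17+3,3) = 1140.
Subtract solutions that violate a single cap (substitute x_i' = x_i − (cap_i+1)): x_1 ≥ 8 gives C(12,3) = 220; x_2 ≥ 9 gives C(11,3) = 165; x_3 ≥ 7 gives C(13,3) = 286; x_4 ≥ 4 gives C(16,3) = 560. Together 1231.
Add back pairs where two caps are both exceeded: 1 + 10 + 56 + 4 + 35 + 84 = 190.
By inclusion–exclusion the count is 1140 − 1231 + 190 = 99.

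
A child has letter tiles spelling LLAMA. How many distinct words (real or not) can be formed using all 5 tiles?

30

Letter multiplicities in LLAMA: A×2, L×2, M×1.
So there are 5! / (2!·2!) = 30 distinguishable arrangements.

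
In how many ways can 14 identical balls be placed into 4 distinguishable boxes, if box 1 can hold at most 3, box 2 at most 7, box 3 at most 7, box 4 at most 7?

Ignoring the caps, the number of non-negative solutions to x_1+…+x_4 = 14 is C(17,3) = 680.
Subtract solutions that violate a single cap (substitute x_i' = x_i − (cap_i+1)): x_1 ≥ 4 gives C(13,3) = 286; x_2 ≥ 8 gives C(9,3) = 84; x_3 ≥ 8 gives C(9,3) = 84; x_4 ≥ 8 gives C(9,3) = 84. Together 538.
Add back pairs where two caps are both exceeded: 10 + 10 + 10 + 0 + 0 + 0 = 30.
By inclusion–exclusion the count is 680 − 538 + 30 = 172.

172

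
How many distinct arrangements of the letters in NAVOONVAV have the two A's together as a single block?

1680

Treat the 2 copies of A as a single block. The multiset to arrange is then {AA, N, N, O, O, V, V, V}, 8 items in all.
That gives (8)!/(3!·2!·2!) = 1680 arrangements.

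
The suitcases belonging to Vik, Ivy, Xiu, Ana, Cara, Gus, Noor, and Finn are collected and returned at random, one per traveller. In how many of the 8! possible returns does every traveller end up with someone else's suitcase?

Count assignments avoiding every fixed point. For any j of the 8 travellers fixed to their own suitcase, the other 8−j can be arranged in (8−j)! ways.
By inclusion–exclusion this is Σ_{j=0}^{8} (−1)^j C(8,j)·(8−j)!.
Computing: 40320 − 40320 + 20160 − 6720 + 1680 − 336 + 56 − 8 + 1 = 14833.

14833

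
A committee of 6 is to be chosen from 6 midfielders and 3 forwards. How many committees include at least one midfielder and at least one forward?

Total 6-person selections from all 9: C(9,6) = 84.
Subtract selections that omit an entire group: no midfielders → C(3,6) = 0; no forwards → C(6,6) = 1.
Both groups omitted at once is impossible, so 84 − 1 = 83.

83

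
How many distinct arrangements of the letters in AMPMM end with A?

Fix A in the last position and arrange the remaining 4 letters.
Those 4 letters have M appearing 3 times, giving (4)!/(3!) = 4.

4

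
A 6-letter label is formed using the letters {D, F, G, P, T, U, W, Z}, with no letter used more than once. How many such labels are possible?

With no repetition, fill the 6 letters in order: 8 choices, then 7, down to 3.
That product is 8 × 7 × 6 × 5 × 4 × 3 = 20160.

20160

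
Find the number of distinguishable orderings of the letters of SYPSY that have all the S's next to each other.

12

Treat the 2 copies of S as a single block. The multiset to arrange is then {SS, P, Y, Y}, 4 items in all.
That gives (4)!/(2!) = 12 arrangements.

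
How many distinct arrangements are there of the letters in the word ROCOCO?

60

Letter multiplicities in ROCOCO: C×2, O×3, R×1.
Dividing 6! = 720 by 3!·2! = 12 for the repeated letters gives 60.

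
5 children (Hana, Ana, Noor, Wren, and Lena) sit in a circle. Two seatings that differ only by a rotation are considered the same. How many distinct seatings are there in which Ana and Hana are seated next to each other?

12

Glue Ana and Hana into a block (2 internal orders). Seating 4 units around a circle gives (3)! arrangements.
So 2 × (3)! = 2 × 6 = 12.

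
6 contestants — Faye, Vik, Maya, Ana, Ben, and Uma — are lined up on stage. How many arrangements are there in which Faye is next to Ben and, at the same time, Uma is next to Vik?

Treat {Faye,Ben} as one block (2 orders) and {Uma,Vik} as another (2 orders).
That leaves 4 units to arrange: 2 × 2 × 4! = 4 × 24 = 96.

96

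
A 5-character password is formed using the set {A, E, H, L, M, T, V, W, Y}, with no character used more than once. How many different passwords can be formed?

Choose and order 5 of the 9 symbols: the first character has 9 options, the next 8, and so on down to 5.
9 × 8 × 7 × 6 × 5 = 15120.

15120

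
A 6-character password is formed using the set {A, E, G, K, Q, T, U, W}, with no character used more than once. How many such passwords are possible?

With no repetition, fill the 6 characters in order: 8 choices, then 7, down to 3.
8 × 7 × 6 × 5 × 4 × 3 = 20160.

20160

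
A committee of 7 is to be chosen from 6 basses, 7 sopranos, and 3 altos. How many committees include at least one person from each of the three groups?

Unrestricted: C(16,7) = 11440 ways to pick any 7 of the 16.
Subtract selections that omit an entire group: no basses → C(10,7) = 120; no sopranos → C(9,7) = 36; no altos → C(13,7) = 1716.
Add back selections omitting two groups (i.e. drawn from a single group): C(6,7) + C(7,7) + C(3,7) = 1.
By inclusion–exclusion: 11440 − 1872 + 1 = 9569.

9569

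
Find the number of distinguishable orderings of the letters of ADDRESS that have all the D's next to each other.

360

Treat the 2 copies of D as a single block. The multiset to arrange is then {DD, A, E, R, S, S}, 6 items in all.
That gives (6)!/(2!) = 360 arrangements.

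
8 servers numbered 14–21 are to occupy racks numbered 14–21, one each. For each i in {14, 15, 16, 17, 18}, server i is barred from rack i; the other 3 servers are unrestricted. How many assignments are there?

21234

Let Aᵢ (for 14 ≤ i ≤ 18) be the placements that put server i in its forbidden rack. Any j of these fix j positions, leaving (8−j)! ways to fill the rest, and there are C(5,j) ways to pick which j.
By inclusion–exclusion, the number of valid placements is Σ_{j=0}^{5} (−1)^j C(5,j)·(8−j)!.
Computing: 40320 − 25200 + 7200 − 1200 + 120 − 6 = 21234.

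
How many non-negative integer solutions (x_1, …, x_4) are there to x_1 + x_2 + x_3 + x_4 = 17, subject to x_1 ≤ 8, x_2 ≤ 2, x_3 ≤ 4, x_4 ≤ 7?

By stars and bars, unrestricted non-negative solutions to x_1+…+x_4 = 17 number C(17+3,3) = 1140.
Subtract solutions that violate a single cap (substitute x_i' = x_i − (cap_i+1)): x_1 ≥ 9 gives C(11,3) = 165; x_2 ≥ 3 gives C(17,3) = 680; x_3 ≥ 5 gives C(15,3) = 455; x_4 ≥ 8 gives C(12,3) = 220. Together 1520.
Add back pairs where two caps are both exceeded: 56 + 20 + 1 + 220 + 84 + 35 = 416.
Subtract triples: 1 + 0 + 0 + 4 = 5.
By inclusion–exclusion the count is 1140 − 1520 + 416 − 5 = 31.

31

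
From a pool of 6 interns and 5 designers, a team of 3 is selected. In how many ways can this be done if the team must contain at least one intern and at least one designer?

Unrestricted: C(11,3) = 165 ways to pick any 3 of the 11.
Subtract selections that omit an entire group: no interns → C(5,3) = 10; no designers → C(6,3) = 20.
Both groups omitted at once is impossible, so 165 − 30 = 135.

135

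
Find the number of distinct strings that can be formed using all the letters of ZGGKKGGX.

840

ZGGKKGGX has 8 letters with G appearing 4 times and K appearing twice.
The number of distinct arrangements is 8!/(4!·2!) = 40320/48 = 840.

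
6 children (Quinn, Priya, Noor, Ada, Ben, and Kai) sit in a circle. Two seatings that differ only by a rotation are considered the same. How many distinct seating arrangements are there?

120

Fix one person's seat to break rotational symmetry; the remaining 5 people can be arranged in (5)! = 120 ways.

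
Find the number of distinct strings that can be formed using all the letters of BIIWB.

30

Letter multiplicities in BIIWB: B×2, I×2, W×1.
The number of distinct arrangements is 5!/(2!·2!) = 120/4 = 30.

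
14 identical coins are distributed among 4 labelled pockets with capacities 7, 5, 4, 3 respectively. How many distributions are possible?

By stars and bars, unrestricted non-negative solutions to x_1+…+x_4 = 14 number C(14+3,3) = 680.
Subtract solutions that violate a single cap (substitute x_i' = x_i − (cap_i+1)): x_1 ≥ 8 gives C(9,3) = 84; x_2 ≥ 6 gives C(11,3) = 165; x_3 ≥ 5 gives C(12,3) = 220; x_4 ≥ 4 gives C(13,3) = 286. Together 755.
Add back pairs where two caps are both exceeded: 1 + 4 + 10 + 20 + 35 + 56 = 126.
By inclusion–exclusion the count is 680 − 755 + 126 = 51.

51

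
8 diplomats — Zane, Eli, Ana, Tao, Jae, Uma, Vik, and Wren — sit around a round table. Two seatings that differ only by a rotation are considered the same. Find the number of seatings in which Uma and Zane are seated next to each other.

Glue Uma and Zane into a block (2 internal orders). Seating 7 units around a circle gives (6)! arrangements.
So 2 × (6)! = 2 × 720 = 1440.

1440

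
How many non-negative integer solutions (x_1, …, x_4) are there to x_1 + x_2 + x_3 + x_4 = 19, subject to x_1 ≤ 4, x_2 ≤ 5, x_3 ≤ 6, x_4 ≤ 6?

10

By stars and bars, unrestricted non-negative solutions to x_1+…+x_4 = 19 number C(19+3,3) = 1540.
Subtract solutions that violate a single cap (substitute x_i' = x_i − (cap_i+1)): x_1 ≥ 5 gives C(17,3) = 680; x_2 ≥ 6 gives C(16,3) = 560; x_3 ≥ 7 gives C(15,3) = 455; x_4 ≥ 7 gives C(15,3) = 455. Together 2150.
Add back pairs where two caps are both exceeded: 165 + 120 + 120 + 84 + 84 + 56 = 629.
Subtract triples: 4 + 4 + 1 + 0 = 9.
By inclusion–exclusion the count is 1540 − 2150 + 629 − 9 = 10.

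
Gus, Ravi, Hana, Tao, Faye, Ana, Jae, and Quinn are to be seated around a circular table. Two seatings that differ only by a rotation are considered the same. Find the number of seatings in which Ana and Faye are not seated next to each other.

All circular seatings of 8 people number (7)! = 5040.
Seatings with Ana beside Faye: treat them as a block with 2 internal orders, giving 2 × (6)! = 1440.
Subtracting, 5040 − 1440 = 3600.

3600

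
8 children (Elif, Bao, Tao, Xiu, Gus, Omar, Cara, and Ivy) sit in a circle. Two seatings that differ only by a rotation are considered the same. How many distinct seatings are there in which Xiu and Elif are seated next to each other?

1440

Glue Xiu and Elif into a block (2 internal orders). Seating 7 units around a circle gives (6)! arrangements.
So 2 × (6)! = 2 × 720 = 1440.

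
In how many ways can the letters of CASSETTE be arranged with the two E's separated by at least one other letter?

There are 8!/(2!·2!·2!) = 5040 arrangements of CASSETTE in total.
Arrangements with the E's together: treat EE as one letter, giving (7)!/(2!·2!) = 1260.
Hence 5040 − 1260 = 3780.

3780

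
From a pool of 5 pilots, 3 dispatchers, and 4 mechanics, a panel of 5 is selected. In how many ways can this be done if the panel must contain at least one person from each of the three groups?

590

Unrestricted: C(12,5) = 792 ways to pick any 5 of the 12.
Selections missing a whole group: no pilots → C(7,5) = 21; no dispatchers → C(9,5) = 126; no mechanics → C(8,5) = 56.
Add back selections omitting two groups (i.e. drawn from a single group): C(5,5) + C(3,5) + C(4,5) = 1.
By inclusion–exclusion: 792 − 203 + 1 = 590.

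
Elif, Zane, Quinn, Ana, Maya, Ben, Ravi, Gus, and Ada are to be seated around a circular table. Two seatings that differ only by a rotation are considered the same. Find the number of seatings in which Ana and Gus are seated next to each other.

10080

Treat {Ana, Gus} as one unit (2 internal orders) and seat the resulting 8 units around the table: (7)! circular arrangements.
So 2 × (7)! = 2 × 5040 = 10080.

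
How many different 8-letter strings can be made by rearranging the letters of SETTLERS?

SETTLERS has 8 letters with E appearing twice, S appearing twice, and T appearing twice.
The number of distinct arrangements is 8!/(2!·2!·2!) = 40320/8 = 5040.

5040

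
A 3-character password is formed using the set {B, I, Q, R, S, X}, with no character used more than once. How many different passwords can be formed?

120

With no repetition, fill the 3 characters in order: 6 choices, then 5, down to 4.
6 × 5 × 4 = 120.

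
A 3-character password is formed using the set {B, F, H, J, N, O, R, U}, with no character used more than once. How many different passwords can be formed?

336

Choose and order 3 of the 8 symbols: the first character has 8 options, the next 7, then 6.
That product is 8 × 7 × 6 = 336.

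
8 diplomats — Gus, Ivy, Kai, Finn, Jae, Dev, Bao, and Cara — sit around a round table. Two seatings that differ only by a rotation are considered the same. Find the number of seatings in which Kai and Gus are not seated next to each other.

3600

All circular seatings of 8 people number (7)! = 5040.
Seatings with Kai beside Gus: treat them as a block with 2 internal orders, giving 2 × (6)! = 1440.
Subtracting, 5040 − 1440 = 3600.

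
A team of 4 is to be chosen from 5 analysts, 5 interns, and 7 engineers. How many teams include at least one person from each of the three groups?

1225

With no constraint there are C(17,4) = 2380 possible selections.
Selections missing a whole group: no analysts → C(12,4) = 495; no interns → C(12,4) = 495; no engineers → C(10,4) = 210.
Add back selections omitting two groups (i.e. drawn from a single group): C(5,4) + C(5,4) + C(7,4) = 45.
By inclusion–exclusion: 2380 − 1200 + 45 = 1225.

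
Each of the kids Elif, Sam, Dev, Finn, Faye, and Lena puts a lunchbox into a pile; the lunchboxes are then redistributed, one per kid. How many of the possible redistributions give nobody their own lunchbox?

Count assignments avoiding every fixed point. For any j of the 6 kids fixed to their own lunchbox, the other 6−j can be arranged in (6−j)! ways.
By inclusion–exclusion this is Σ_{j=0}^{6} (−1)^j C(6,j)·(6−j)!.
Computing: 720 − 720 + 360 − 120 + 30 − 6 + 1 = 265.

265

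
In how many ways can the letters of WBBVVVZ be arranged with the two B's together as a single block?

120

Treat the 2 copies of B as a single block. The multiset to arrange is then {BB, V, V, V, W, Z}, 6 items in all.
That gives (6)!/(3!) = 120 arrangements.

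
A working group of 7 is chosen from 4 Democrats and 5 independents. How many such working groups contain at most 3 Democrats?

26

Split by how many Democrats are chosen (0 through 3).
Sum: C(4,0)·C(5,7) + C(4,1)·C(5,6) + C(4,2)·C(5,5) + C(4,3)·C(5,4) = 0 + 0 + 6 + 20 = 26.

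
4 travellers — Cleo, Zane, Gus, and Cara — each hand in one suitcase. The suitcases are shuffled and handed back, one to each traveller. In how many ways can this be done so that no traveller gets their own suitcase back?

9

Count assignments avoiding every fixed point. For any j of the 4 travellers fixed to their own suitcase, the other 4−j can be arranged in (4−j)! ways.
By inclusion–exclusion this is Σ_{j=0}^{4} (−1)^j C(4,j)·(4−j)!.
Computing: 24 − 24 + 12 − 4 + 1 = 9.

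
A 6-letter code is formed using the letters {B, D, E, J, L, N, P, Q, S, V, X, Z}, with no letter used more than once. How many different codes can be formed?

665280

With no repetition, fill the 6 letters in order: 12 choices, then 11, down to 7.
That product is 12 × 11 × 10 × 9 × 8 × 7 = 665280.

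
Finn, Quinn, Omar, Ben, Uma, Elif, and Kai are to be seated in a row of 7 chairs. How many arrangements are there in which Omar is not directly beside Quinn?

Of the 7! = 5040 arrangements, those with Omar and Quinn adjacent number 2 × 6! = 1440 (treat the pair as a block with 2 internal orders).
So 5040 − 1440 = 3600 arrangements keep them apart.

3600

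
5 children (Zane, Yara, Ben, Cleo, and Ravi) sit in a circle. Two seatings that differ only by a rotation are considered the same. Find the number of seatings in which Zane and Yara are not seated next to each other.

All circular seatings of 5 people number (4)! = 24.
Seatings with Zane beside Yara: treat them as a block with 2 internal orders, giving 2 × (3)! = 12.
Subtracting, 24 − 12 = 12.

12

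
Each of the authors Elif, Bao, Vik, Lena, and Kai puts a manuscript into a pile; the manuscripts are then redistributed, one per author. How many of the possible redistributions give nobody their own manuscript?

44

Count assignments avoiding every fixed point. For any j of the 5 authors fixed to their own manuscript, the other 5−j can be arranged in (5−j)! ways.
By inclusion–exclusion this is Σ_{j=0}^{5} (−1)^j C(5,j)·(5−j)!.
Computing: 120 − 120 + 60 − 20 + 5 − 1 = 44.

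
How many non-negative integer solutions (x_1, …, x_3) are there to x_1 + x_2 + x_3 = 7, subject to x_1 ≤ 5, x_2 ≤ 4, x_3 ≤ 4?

21

By stars and bars, unrestricted non-negative solutions to x_1+…+x_3 = 7 number C(7+2,2) = 36.
Subtract solutions that violate a single cap (substitute x_i' = x_i − (cap_i+1)): x_1 ≥ 6 gives C(3,2) = 3; x_2 ≥ 5 gives C(4,2) = 6; x_3 ≥ 5 gives C(4,2) = 6. Together 15.
No two caps can be exceeded simultaneously, so the pair terms are all 0.
By inclusion–exclusion the count is 36 − 15 + 0 = 21.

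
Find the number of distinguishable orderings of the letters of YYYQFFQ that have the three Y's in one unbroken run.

Treat the 3 copies of Y as a single block. The multiset to arrange is then {YYY, F, F, Q, Q}, 5 items in all.
That gives (5)!/(2!·2!) = 30 arrangements.

30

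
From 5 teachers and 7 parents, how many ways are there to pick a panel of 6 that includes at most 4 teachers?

917

Split by how many teachers are chosen (0 through 4).
Sum: C(5,0)·C(7,6) + C(5,1)·C(7,5) + C(5,2)·C(7,4) + C(5,3)·C(7,3) + C(5,4)·C(7,2) = 7 + 105 + 350 + 350 + 105 = 917.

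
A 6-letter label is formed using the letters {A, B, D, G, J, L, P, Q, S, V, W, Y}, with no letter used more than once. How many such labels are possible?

With no repetition, fill the 6 letters in order: 12 choices, then 11, down to 7.
That product is 12 × 11 × 10 × 9 × 8 × 7 = 665280.

665280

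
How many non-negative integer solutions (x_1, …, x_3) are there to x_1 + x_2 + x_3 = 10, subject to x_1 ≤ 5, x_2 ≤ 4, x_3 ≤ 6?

20

Without the upper bounds there are C(12,2) = 66 ways to split 10 among 3 variables.
Subtract solutions that violate a single cap (substitute x_i' = x_i − (cap_i+1)): x_1 ≥ 6 gives C(6,2) = 15; x_2 ≥ 5 gives C(7,2) = 21; x_3 ≥ 7 gives C(5,2) = 10. Together 46.
No two caps can be exceeded simultaneously, so the pair terms are all 0.
By inclusion–exclusion the count is 66 − 46 + 0 = 20.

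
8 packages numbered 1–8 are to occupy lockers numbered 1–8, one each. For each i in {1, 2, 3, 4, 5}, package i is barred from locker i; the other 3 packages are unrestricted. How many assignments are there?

21234

Let Aᵢ (for 1 ≤ i ≤ 5) be the placements that put package i in its forbidden locker. Any j of these fix j positions, leaving (8−j)! ways to fill the rest, and there are C(5,j) ways to pick which j.
By inclusion–exclusion, the number of valid placements is Σ_{j=0}^{5} (−1)^j C(5,j)·(8−j)!.
Computing: 40320 − 25200 + 7200 − 1200 + 120 − 6 = 21234.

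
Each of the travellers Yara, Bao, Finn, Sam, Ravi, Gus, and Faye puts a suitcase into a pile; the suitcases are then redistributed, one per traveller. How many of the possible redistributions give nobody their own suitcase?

Count assignments avoiding every fixed point. For any j of the 7 travellers fixed to their own suitcase, the other 7−j can be arranged in (7−j)! ways.
By inclusion–exclusion this is Σ_{j=0}^{7} (−1)^j C(7,j)·(7−j)!.
Computing: 5040 − 5040 + 2520 − 840 + 210 − 42 + 7 − 1 = 1854.

1854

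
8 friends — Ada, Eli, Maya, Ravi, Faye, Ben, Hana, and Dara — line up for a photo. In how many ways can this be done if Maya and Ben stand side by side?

10080

Glue Maya and Ben into one block (2 internal orders), leaving 7 units to arrange in a row.
So the count is 2·(7)! = 10080.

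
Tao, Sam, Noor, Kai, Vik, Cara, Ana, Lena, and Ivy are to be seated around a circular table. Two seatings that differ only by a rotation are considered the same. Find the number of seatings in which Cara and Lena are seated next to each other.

10080

Treat {Cara, Lena} as one unit (2 internal orders) and seat the resulting 8 units around the table: (7)! circular arrangements.
So 2 × (7)! = 2 × 5040 = 10080.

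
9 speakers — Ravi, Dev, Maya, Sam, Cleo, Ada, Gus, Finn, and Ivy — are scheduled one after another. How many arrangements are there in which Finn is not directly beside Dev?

282240

Of the 9! = 362880 arrangements, those with Finn and Dev adjacent number 2 × 8! = 80640 (treat the pair as a block with 2 internal orders).
Complementary counting: 362880 − 80640 = 282240.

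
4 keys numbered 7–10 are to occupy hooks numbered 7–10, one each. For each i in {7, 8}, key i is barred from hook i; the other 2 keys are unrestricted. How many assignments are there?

Let Aᵢ (for i ∈ {7, 8}) be the placements that put key i in its forbidden hook. Any j of these fix j positions, leaving (4−j)! ways to fill the rest, and there are C(2,j) ways to pick which j.
By inclusion–exclusion, the number of valid placements is Σ_{j=0}^{2} (−1)^j C(2,j)·(4−j)!.
Computing: 24 − 12 + 2 = 14.

14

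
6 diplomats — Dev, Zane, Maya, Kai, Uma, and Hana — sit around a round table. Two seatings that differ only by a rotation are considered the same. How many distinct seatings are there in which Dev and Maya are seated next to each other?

Glue Dev and Maya into a block (2 internal orders). Seating 5 units around a circle gives (4)! arrangements.
So 2 × (4)! = 2 × 24 = 48.

48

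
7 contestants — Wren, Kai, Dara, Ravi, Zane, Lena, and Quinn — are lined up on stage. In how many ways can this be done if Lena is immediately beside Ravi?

1440

Treat {Lena, Ravi} as a single unit. There are 6 units to order, and the pair itself can be ordered 2 ways.
That gives 2 × 6! = 2 × 720 = 1440.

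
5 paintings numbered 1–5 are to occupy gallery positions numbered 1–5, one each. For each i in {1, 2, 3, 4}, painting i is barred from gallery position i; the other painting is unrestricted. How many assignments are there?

53

Let Aᵢ (for 1 ≤ i ≤ 4) be the placements that put painting i in its forbidden gallery position. Any j of these fix j positions, leaving (5−j)! ways to fill the rest, and there are C(4,j) ways to pick which j.
By inclusion–exclusion, the number of valid placements is Σ_{j=0}^{4} (−1)^j C(4,j)·(5−j)!.
Computing: 120 − 96 + 36 − 8 + 1 = 53.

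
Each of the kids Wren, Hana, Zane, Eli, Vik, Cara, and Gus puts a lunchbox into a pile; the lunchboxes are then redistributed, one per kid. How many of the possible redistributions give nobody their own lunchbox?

1854

This is the derangement count D_7: permutations of 7 items with no fixed point.
By inclusion–exclusion this is Σ_{j=0}^{7} (−1)^j C(7,j)·(7−j)!.
Computing: 5040 − 5040 + 2520 − 840 + 210 − 42 + 7 − 1 = 1854.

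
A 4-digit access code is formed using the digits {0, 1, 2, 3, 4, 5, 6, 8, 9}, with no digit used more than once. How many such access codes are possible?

3024

With no repetition, fill the 4 digits in order: 9 choices, then 8, down to 6.
That product is 9 × 8 × 7 × 6 = 3024.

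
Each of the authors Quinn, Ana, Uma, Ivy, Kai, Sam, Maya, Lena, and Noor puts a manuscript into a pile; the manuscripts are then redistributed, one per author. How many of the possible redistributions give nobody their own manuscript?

This is the derangement count D_9: permutations of 9 items with no fixed point.
By inclusion–exclusion this is Σ_{j=0}^{9} (−1)^j C(9,j)·(9−j)!.
Computing: 362880 − 362880 + 181440 − 60480 + 15120 − 3024 + 504 − 72 + 9 − 1 = 133496.

133496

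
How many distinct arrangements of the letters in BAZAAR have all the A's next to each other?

24

Treat the 3 copies of A as a single block. The multiset to arrange is then {AAA, B, R, Z}, 4 items in all.
All 4 items are distinct, so there are (4)! = 24 arrangements.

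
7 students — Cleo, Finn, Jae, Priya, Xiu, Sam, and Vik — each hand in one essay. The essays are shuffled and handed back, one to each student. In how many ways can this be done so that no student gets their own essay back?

Let Aᵢ be the assignments in which student i gets their own essay. We want the size of the complement of A₁∪…∪A_7.
By inclusion–exclusion this is Σ_{j=0}^{7} (−1)^j C(7,j)·(7−j)!.
Computing: 5040 − 5040 + 2520 − 840 + 210 − 42 + 7 − 1 = 1854.

1854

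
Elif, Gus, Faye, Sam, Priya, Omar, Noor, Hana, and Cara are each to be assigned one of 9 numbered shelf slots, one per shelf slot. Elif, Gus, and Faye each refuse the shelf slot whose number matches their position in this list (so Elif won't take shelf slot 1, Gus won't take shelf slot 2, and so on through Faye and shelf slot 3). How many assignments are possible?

Let Aᵢ (for i ∈ {1, 2, 3}) be the placements that put person i in their forbidden shelf slot. Any j of these fix j positions, leaving (9−j)! ways to fill the rest, and there are C(3,j) ways to pick which j.
By inclusion–exclusion, the number of valid placements is Σ_{j=0}^{3} (−1)^j C(3,j)·(9−j)!.
Computing: 362880 − 120960 + 15120 − 720 = 256320.

256320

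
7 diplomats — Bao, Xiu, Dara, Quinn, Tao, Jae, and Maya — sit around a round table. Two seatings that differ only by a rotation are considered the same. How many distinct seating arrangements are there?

720

Fix one person's seat to break rotational symmetry; the remaining 6 people can be arranged in (6)! = 720 ways.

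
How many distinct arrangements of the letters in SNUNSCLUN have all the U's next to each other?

3360

Treat the 2 copies of U as a single block. The multiset to arrange is then {UU, C, L, N, N, N, S, S}, 8 items in all.
That gives (8)!/(3!·2!) = 3360 arrangements.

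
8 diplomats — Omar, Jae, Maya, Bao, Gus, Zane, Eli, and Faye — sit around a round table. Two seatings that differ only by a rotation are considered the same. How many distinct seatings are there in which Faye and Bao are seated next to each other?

1440

Treat {Faye, Bao} as one unit (2 internal orders) and seat the resulting 7 units around the table: (6)! circular arrangements.
So 2 × (6)! = 2 × 720 = 1440.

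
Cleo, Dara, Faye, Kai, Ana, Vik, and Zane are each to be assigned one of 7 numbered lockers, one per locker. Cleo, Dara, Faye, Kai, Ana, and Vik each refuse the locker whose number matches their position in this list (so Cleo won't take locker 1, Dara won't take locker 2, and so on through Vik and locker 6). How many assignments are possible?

2119

Let Aᵢ (for 1 ≤ i ≤ 6) be the placements that put person i in their forbidden locker. Any j of these fix j positions, leaving (7−j)! ways to fill the rest, and there are C(6,j) ways to pick which j.
By inclusion–exclusion, the number of valid placements is Σ_{j=0}^{6} (−1)^j C(6,j)·(7−j)!.
Computing: 5040 − 4320 + 1800 − 480 + 90 − 12 + 1 = 2119.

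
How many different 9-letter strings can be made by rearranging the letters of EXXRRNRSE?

Letter multiplicities in EXXRRNRSE: E×2, N×1, R×3, S×1, X×2.
Dividing 9! = 362880 by 3!·2!·2! = 24 for the repeated letters gives 15120.

15120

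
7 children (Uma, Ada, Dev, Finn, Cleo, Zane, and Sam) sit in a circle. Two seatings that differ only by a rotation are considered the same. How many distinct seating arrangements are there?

Seat Uma anywhere (absorbing the rotational symmetry), then permute the other 6: (6)! = 720.

720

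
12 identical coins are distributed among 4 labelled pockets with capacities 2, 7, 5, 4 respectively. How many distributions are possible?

Without the upper bounds there are C(15,3) = 455 ways to split 12 among 4 pockets.
Subtract solutions that violate a single cap (substitute x_i' = x_i − (cap_i+1)): x_1 ≥ 3 gives C(12,3) = 220; x_2 ≥ 8 gives C(7,3) = 35; x_3 ≥ 6 gives C(9,3) = 84; x_4 ≥ 5 gives C(10,3) = 120. Together 459.
Add back pairs where two caps are both exceeded: 4 + 20 + 35 + 0 + 0 + 4 = 63.
By inclusion–exclusion the count is 455 − 459 + 63 = 59.

59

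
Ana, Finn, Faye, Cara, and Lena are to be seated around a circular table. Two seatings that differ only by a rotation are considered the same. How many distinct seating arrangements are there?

24

Fix one person's seat to break rotational symmetry; the remaining 4 people can be arranged in (4)! = 24 ways.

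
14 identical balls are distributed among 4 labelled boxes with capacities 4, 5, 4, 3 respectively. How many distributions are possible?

10

By stars and bars, unrestricted non-negative solutions to x_1+…+x_4 = 14 number C(14+3,3) = 680.
Subtract solutions that violate a single cap (substitute x_i' = x_i − (cap_i+1)): x_1 ≥ 5 gives C(12,3) = 220; x_2 ≥ 6 gives C(11,3) = 165; x_3 ≥ 5 gives C(12,3) = 220; x_4 ≥ 4 gives C(13,3) = 286. Together 891.
Add back pairs where two caps are both exceeded: 20 + 35 + 56 + 20 + 35 + 56 = 222.
Subtract triples: 0 + 0 + 1 + 0 = 1.
By inclusion–exclusion the count is 680 − 891 + 222 − 1 = 10.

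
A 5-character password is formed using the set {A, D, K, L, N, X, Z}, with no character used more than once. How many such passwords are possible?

Choose and order 5 of the 7 symbols: the first character has 7 options, the next 6, and so on down to 3.
7 × 6 × 5 × 4 × 3 = 2520.

2520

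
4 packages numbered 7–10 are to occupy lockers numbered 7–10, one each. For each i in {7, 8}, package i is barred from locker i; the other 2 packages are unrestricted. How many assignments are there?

14

Let Aᵢ (for i ∈ {7, 8}) be the placements that put package i in its forbidden locker. Any j of these fix j positions, leaving (4−j)! ways to fill the rest, and there are C(2,j) ways to pick which j.
By inclusion–exclusion, the number of valid placements is Σ_{j=0}^{2} (−1)^j C(2,j)·(4−j)!.
Computing: 24 − 12 + 2 = 14.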